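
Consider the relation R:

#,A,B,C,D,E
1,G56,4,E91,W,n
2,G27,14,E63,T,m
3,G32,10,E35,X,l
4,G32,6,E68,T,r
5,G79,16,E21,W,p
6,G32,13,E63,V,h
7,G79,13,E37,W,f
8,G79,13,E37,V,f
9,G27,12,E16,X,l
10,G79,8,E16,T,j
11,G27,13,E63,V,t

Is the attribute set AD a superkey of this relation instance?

No

Rows 5 and 7 have the same AD value (A=G79, D=W) but are distinct tuples, so AD does not determine every attribute — not a superkey.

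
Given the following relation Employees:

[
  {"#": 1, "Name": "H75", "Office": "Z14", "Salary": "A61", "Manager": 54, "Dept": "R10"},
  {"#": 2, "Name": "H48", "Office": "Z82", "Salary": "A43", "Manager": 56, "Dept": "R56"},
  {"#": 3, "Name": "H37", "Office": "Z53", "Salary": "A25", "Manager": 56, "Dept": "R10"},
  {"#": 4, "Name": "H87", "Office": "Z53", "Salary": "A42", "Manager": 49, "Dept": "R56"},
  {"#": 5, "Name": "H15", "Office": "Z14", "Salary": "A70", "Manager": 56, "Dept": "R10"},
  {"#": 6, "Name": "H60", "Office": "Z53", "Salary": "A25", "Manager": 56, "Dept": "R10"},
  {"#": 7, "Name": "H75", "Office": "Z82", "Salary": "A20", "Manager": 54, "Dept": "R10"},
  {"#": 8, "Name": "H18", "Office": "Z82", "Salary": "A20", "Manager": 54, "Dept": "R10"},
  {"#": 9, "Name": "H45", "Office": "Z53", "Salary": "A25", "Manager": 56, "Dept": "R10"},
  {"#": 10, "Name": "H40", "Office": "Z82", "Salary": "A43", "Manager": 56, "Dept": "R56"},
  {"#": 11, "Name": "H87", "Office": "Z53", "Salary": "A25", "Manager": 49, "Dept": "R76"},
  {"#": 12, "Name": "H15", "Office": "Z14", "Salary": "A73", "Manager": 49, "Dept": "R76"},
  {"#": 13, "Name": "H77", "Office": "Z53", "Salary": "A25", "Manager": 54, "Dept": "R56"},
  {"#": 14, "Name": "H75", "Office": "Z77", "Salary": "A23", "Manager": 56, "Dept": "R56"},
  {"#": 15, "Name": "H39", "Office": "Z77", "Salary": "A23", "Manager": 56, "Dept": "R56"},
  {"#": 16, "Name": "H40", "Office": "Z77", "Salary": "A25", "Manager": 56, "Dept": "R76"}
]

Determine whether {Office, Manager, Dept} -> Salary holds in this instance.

(Office=Z14, Manager=54, Dept=R10): row 1 → Salary = A61 ✓
(Office=Z82, Manager=56, Dept=R56): rows 2, 10 → Salary = A43, A43 ✓
(Office=Z53, Manager=56, Dept=R10): rows 3, 6, 9 → Salary = A25, A25, A25 ✓
(Office=Z53, Manager=49, Dept=R56): row 4 → Salary = A42 ✓
(Office=Z14, Manager=56, Dept=R10): row 5 → Salary = A70 ✓
(Office=Z82, Manager=54, Dept=R10): rows 7, 8 → Salary = A20, A20 ✓
(Office=Z53, Manager=49, Dept=R76): row 11 → Salary = A25 ✓
(Office=Z14, Manager=49, Dept=R76): row 12 → Salary = A73 ✓
(Office=Z53, Manager=54, Dept=R56): row 13 → Salary = A25 ✓
(Office=Z77, Manager=56, Dept=R56): rows 14, 15 → Salary = A23, A23 ✓
(Office=Z77, Manager=56, Dept=R76): row 16 → Salary = A25 ✓
Every {Office, Manager, Dept} value is associated with a single Salary value, so {Office, Manager, Dept} -> Salary holds.

Yes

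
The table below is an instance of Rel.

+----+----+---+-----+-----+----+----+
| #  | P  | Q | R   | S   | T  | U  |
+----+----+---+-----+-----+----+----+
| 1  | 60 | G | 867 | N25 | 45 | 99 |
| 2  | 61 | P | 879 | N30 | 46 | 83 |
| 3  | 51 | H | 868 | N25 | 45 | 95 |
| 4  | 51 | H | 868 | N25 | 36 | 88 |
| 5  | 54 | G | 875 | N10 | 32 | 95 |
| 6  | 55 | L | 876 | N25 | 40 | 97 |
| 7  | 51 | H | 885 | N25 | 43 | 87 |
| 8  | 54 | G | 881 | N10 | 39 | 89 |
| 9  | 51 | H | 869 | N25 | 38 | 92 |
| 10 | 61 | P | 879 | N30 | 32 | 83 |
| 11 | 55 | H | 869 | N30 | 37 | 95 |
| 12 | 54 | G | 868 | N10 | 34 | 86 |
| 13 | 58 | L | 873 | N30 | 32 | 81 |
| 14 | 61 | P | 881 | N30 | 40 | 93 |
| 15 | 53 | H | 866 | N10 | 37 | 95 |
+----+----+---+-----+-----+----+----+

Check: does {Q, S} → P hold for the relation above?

Yes

(Q=G, S=N25): row 1 → P = 60 ✓
(Q=P, S=N30): rows 2, 10, 14 → P = 61, 61, 61 ✓
(Q=H, S=N25): rows 3, 4, 7, 9 → P = 51, 51, 51, 51 ✓
(Q=G, S=N10): rows 5, 8, 12 → P = 54, 54, 54 ✓
(Q=L, S=N25): row 6 → P = 55 ✓
(Q=H, S=N30): row 11 → P = 55 ✓
(Q=L, S=N30): row 13 → P = 58 ✓
(Q=H, S=N10): row 15 → P = 53 ✓
Every {Q, S} value is associated with a single P value, so {Q, S} → P holds.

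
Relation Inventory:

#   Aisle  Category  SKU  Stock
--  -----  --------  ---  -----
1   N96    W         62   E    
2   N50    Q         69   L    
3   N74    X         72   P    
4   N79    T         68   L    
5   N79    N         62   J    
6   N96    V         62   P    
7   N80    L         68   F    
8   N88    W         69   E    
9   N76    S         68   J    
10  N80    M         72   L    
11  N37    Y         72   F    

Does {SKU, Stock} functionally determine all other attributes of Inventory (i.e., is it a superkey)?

All 11 rows have distinct {SKU, Stock} values, so {SKU, Stock} → (all attributes) holds and {SKU, Stock} is a superkey.

Yes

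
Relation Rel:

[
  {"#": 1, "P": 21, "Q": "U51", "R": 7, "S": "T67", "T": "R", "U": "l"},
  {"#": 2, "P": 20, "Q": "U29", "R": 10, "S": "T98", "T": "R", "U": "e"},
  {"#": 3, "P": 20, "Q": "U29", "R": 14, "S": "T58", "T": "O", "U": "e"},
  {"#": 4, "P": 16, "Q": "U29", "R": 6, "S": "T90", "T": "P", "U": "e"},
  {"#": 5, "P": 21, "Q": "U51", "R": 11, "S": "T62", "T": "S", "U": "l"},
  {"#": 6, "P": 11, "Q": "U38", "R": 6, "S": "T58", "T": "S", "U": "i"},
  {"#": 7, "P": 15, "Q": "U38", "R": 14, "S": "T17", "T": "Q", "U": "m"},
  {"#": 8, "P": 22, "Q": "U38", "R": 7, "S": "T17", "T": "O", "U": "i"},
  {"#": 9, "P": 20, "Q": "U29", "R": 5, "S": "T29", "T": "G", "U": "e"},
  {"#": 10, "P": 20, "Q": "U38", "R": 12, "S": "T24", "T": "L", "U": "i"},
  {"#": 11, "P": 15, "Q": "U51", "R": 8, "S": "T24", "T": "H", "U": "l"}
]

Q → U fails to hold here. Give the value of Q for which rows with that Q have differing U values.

U38

Q=U51: rows 1, 5, 11 → U = l, l, l ✓
Q=U29: rows 2, 3, 4, 9 → U = e, e, e, e ✓
Q=U38: rows 6, 7, 8, 10 → U takes values {i, m} — violation
The only Q value with inconsistent U is Q=U38.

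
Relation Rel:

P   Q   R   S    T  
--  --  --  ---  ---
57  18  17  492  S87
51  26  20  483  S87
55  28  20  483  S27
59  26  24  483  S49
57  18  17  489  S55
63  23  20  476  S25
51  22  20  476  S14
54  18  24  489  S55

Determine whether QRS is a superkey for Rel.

Yes

All 8 rows have distinct QRS values, so QRS → (all attributes) holds and QRS is a superkey.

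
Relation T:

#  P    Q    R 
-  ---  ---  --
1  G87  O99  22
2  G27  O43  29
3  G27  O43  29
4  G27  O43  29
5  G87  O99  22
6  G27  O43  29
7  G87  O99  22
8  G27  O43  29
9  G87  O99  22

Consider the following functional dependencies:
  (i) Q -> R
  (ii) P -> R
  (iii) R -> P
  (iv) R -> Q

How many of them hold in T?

4

(i) Q -> R: every LHS value maps to a single RHS value — holds.
(ii) P -> R: every LHS value maps to a single RHS value — holds.
(iii) R -> P: every LHS value maps to a single RHS value — holds.
(iv) R -> Q: every LHS value maps to a single RHS value — holds.
4 of the 4 dependencies hold.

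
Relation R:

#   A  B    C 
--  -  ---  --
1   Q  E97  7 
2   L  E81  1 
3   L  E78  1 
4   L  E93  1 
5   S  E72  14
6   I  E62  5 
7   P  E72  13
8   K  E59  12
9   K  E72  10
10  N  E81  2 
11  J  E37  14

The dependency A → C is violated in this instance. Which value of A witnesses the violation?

A=Q: row 1 → C = 7 ✓
A=L: rows 2, 3, 4 → C = 1, 1, 1 ✓
A=S: row 5 → C = 14 ✓
A=I: row 6 → C = 5 ✓
A=P: row 7 → C = 13 ✓
A=K: rows 8, 9 → C takes values {12, 10} — violation
A=N: row 10 → C = 2 ✓
A=J: row 11 → C = 14 ✓
The only A value with inconsistent C is A=K.

K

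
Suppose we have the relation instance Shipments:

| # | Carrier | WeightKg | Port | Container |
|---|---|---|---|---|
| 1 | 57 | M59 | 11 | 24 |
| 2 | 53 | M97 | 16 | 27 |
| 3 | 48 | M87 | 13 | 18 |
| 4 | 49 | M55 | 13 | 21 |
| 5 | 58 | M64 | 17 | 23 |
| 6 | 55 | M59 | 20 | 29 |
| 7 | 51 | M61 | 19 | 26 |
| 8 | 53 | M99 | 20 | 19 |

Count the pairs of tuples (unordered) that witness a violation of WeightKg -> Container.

WeightKg=M59: violating pairs (1,6) — 1 pair.

1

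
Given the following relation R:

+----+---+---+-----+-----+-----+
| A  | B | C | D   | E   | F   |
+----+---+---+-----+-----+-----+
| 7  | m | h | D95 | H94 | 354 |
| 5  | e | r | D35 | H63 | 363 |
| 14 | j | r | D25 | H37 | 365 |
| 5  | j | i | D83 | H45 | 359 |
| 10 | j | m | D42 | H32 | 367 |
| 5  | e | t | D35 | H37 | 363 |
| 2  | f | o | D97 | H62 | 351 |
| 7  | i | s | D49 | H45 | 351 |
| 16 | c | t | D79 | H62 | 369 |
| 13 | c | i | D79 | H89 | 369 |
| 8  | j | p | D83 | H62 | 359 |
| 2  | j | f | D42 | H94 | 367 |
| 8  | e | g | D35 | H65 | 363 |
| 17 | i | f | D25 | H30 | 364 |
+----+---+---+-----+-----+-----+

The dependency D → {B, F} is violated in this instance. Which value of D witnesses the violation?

D=D95: 1 row → {B,F} = (m, 354) ✓
D=D35: 3 rows → {B,F} = (e, 363), (e, 363), (e, 363) ✓
D=D25: 2 rows → {B,F} takes values {(j, 365), (i, 364)} — violation
D=D83: 2 rows → {B,F} = (j, 359), (j, 359) ✓
D=D42: 2 rows → {B,F} = (j, 367), (j, 367) ✓
D=D97: 1 row → {B,F} = (f, 351) ✓
D=D49: 1 row → {B,F} = (i, 351) ✓
D=D79: 2 rows → {B,F} = (c, 369), (c, 369) ✓
The only D value with inconsistent RHS is D=D25.

D25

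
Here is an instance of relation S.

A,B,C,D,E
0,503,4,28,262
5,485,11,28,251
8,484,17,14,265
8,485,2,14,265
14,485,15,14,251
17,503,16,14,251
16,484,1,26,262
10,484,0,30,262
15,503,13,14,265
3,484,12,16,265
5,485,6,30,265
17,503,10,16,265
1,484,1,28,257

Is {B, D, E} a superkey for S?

Yes

All 13 rows have distinct {B, D, E} values, so {B, D, E} → (all attributes) holds and {B, D, E} is a superkey.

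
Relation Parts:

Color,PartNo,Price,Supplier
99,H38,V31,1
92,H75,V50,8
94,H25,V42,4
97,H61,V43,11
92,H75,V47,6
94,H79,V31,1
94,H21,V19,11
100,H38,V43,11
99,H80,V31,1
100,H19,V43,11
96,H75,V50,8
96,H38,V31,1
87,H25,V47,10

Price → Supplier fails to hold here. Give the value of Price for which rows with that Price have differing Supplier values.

V47

Price=V31: 4 rows → Supplier = 1, 1, 1, 1 ✓
Price=V50: 2 rows → Supplier = 8, 8 ✓
Price=V42: 1 row → Supplier = 4 ✓
Price=V43: 3 rows → Supplier = 11, 11, 11 ✓
Price=V47: 2 rows → Supplier takes values {6, 10} — violation
Price=V19: 1 row → Supplier = 11 ✓
The only Price value with inconsistent Supplier is Price=V47.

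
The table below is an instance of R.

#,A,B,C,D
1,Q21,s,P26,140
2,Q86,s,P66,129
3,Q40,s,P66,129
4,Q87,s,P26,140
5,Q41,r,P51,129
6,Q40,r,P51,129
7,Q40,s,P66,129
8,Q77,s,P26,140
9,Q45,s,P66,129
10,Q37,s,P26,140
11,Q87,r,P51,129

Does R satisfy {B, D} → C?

Yes

(B=s, D=140): rows 1, 4, 8, 10 → C = P26, P26, P26, P26 ✓
(B=s, D=129): rows 2, 3, 7, 9 → C = P66, P66, P66, P66 ✓
(B=r, D=129): rows 5, 6, 11 → C = P51, P51, P51 ✓
Every {B, D} value is associated with a single C value, so {B, D} → C holds.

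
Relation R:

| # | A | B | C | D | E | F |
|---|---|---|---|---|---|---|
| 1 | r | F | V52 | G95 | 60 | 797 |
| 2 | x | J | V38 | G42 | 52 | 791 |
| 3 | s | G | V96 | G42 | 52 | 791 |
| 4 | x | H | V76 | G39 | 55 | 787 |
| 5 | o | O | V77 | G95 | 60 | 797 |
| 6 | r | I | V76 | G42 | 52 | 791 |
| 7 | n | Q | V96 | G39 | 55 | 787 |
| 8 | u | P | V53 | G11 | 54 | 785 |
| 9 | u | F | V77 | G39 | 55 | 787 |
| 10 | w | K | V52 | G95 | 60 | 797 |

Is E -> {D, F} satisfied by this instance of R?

Yes

E=60: rows 1, 5, 10 → {D,F} = (G95, 797), (G95, 797), (G95, 797) ✓
E=52: rows 2, 3, 6 → {D,F} = (G42, 791), (G42, 791), (G42, 791) ✓
E=55: rows 4, 7, 9 → {D,F} = (G39, 787), (G39, 787), (G39, 787) ✓
E=54: row 8 → {D,F} = (G11, 785) ✓
Every E value is associated with a single {D, F} value, so E -> {D, F} holds.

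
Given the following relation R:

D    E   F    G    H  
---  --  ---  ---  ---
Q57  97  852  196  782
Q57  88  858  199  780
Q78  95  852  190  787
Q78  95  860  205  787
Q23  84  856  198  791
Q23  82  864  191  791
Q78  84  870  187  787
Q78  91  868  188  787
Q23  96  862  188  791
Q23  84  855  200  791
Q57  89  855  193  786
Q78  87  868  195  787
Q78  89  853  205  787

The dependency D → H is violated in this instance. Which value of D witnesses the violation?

Q57

D=Q57: 3 rows → H takes values {782, 780, 786} — violation
D=Q78: 6 rows → H = 787, 787, 787, 787, 787, 787 ✓
D=Q23: 4 rows → H = 791, 791, 791, 791 ✓
The only D value with inconsistent H is D=Q57.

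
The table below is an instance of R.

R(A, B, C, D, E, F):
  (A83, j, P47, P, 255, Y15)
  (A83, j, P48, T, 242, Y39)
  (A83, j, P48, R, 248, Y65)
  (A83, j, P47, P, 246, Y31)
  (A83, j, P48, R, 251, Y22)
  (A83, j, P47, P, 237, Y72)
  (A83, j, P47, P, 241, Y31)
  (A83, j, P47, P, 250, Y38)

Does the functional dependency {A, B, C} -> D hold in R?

No

(A=A83, B=j, C=P47): 5 rows → D = P, P, P, P, P ✓
(A=A83, B=j, C=P48): 3 rows → D takes values {T, R} — violation
Two rows agree on {A, B, C} but differ on D, so {A, B, C} -> D does not hold.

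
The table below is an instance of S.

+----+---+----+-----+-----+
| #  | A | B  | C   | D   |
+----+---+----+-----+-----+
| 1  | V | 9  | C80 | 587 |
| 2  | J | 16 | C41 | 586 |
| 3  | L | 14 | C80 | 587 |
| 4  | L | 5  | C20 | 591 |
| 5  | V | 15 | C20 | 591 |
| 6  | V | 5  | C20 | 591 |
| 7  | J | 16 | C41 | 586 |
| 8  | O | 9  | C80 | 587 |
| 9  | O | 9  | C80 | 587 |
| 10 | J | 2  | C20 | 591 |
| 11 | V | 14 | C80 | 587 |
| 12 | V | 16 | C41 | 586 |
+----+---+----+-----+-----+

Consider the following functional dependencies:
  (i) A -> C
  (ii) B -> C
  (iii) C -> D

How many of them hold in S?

(i) A -> C: A=V: rows 1, 5, 6, 11, 12 → C takes values {C80, C20, C41} — violation; A=J: rows 2, 7, 10 → C takes values {C41, C20} — violation; A=L: rows 3, 4 → C takes values {C80, C20} — violation — fails.
(ii) B -> C: every LHS value maps to a single RHS value — holds.
(iii) C -> D: every LHS value maps to a single RHS value — holds.
2 of the 3 dependencies hold.

2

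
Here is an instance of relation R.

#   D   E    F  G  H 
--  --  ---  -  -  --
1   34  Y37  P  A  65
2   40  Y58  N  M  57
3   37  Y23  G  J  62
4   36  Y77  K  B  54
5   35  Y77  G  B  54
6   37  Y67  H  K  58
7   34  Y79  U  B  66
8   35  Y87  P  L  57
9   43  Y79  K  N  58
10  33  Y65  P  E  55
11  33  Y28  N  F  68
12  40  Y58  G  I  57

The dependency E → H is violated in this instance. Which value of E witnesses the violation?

Y79

E=Y37: row 1 → H = 65 ✓
E=Y58: rows 2, 12 → H = 57, 57 ✓
E=Y23: row 3 → H = 62 ✓
E=Y77: rows 4, 5 → H = 54, 54 ✓
E=Y67: row 6 → H = 58 ✓
E=Y79: rows 7, 9 → H takes values {66, 58} — violation
E=Y87: row 8 → H = 57 ✓
E=Y65: row 10 → H = 55 ✓
E=Y28: row 11 → H = 68 ✓
The only E value with inconsistent H is E=Y79.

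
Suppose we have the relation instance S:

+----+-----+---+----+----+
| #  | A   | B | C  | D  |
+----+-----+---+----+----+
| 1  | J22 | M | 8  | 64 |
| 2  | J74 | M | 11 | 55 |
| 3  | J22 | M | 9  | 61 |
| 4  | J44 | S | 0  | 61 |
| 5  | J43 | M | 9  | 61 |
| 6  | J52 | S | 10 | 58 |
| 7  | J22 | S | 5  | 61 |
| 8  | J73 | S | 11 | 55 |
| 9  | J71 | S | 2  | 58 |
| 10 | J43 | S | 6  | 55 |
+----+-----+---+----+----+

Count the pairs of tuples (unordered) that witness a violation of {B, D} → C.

(B=M, D=61): all 2 rows agree on C — 0 pairs.
(B=S, D=61): violating pairs (4,7) — 1 pair.
(B=S, D=58): violating pairs (6,9) — 1 pair.
(B=S, D=55): violating pairs (8,10) — 1 pair.

3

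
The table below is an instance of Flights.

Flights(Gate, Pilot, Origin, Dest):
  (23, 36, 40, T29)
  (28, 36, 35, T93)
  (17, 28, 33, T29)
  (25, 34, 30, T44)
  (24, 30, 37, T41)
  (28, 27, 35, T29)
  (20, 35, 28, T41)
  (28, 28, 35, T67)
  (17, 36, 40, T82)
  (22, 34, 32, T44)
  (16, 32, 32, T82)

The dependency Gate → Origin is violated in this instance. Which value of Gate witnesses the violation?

Gate=23: 1 row → Origin = 40 ✓
Gate=28: 3 rows → Origin = 35, 35, 35 ✓
Gate=17: 2 rows → Origin takes values {33, 40} — violation
Gate=25: 1 row → Origin = 30 ✓
Gate=24: 1 row → Origin = 37 ✓
Gate=20: 1 row → Origin = 28 ✓
Gate=22: 1 row → Origin = 32 ✓
Gate=16: 1 row → Origin = 32 ✓
The only Gate value with inconsistent Origin is Gate=17.

17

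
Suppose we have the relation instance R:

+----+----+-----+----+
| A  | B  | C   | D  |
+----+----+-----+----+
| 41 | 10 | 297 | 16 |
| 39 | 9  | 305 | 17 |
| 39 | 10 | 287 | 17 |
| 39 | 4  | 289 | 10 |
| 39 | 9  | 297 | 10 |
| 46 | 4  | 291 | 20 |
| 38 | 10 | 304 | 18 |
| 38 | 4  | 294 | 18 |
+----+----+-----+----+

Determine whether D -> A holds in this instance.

Yes

D=16: 1 row → A = 41 ✓
D=17: 2 rows → A = 39, 39 ✓
D=10: 2 rows → A = 39, 39 ✓
D=20: 1 row → A = 46 ✓
D=18: 2 rows → A = 38, 38 ✓
Every D value is associated with a single A value, so D -> A holds.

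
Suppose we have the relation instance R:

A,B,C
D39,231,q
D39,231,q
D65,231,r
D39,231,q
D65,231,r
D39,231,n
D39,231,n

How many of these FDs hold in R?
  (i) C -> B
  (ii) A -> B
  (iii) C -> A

3

(i) C -> B: every LHS value maps to a single RHS value — holds.
(ii) A -> B: every LHS value maps to a single RHS value — holds.
(iii) C -> A: every LHS value maps to a single RHS value — holds.
3 of the 3 dependencies hold.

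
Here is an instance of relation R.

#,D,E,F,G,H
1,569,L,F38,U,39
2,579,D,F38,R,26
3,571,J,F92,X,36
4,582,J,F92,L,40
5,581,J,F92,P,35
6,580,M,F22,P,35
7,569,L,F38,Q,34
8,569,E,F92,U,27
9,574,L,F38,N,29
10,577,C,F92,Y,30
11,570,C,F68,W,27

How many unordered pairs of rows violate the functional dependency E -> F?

1

E=L: all 3 rows agree on F — 0 pairs.
E=J: all 3 rows agree on F — 0 pairs.
E=C: violating pairs (10,11) — 1 pair.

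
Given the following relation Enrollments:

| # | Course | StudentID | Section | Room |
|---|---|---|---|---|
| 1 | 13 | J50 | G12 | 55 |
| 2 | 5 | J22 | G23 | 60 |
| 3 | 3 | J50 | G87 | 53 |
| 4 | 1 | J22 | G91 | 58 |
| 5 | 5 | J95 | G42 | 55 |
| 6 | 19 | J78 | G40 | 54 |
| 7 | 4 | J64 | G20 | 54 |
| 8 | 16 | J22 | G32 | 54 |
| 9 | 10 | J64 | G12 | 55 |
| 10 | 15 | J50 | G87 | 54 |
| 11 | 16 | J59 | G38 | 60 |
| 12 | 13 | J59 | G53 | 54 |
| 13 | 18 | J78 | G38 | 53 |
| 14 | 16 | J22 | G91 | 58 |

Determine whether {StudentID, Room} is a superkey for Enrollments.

No

Rows 4 and 14 have the same {StudentID, Room} value (StudentID=J22, Room=58) but are distinct tuples, so {StudentID, Room} does not determine every attribute — not a superkey.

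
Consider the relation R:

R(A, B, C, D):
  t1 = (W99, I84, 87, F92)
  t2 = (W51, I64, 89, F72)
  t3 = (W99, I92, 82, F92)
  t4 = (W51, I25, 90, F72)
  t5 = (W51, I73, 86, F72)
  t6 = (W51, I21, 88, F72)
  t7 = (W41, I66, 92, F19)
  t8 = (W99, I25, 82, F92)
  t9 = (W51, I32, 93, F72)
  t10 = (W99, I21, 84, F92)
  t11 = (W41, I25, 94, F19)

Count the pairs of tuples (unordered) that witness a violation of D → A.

D=F92: all 4 rows agree on A — 0 pairs.
D=F72: all 5 rows agree on A — 0 pairs.
D=F19: all 2 rows agree on A — 0 pairs.

0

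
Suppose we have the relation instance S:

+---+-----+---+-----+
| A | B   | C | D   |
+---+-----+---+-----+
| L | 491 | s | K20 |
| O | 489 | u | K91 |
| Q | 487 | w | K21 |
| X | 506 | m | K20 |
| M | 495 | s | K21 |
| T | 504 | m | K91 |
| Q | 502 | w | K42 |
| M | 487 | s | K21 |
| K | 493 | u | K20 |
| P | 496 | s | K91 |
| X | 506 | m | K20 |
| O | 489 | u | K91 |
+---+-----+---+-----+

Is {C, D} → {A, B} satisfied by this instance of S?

No

(C=s, D=K20): 1 row → {A,B} = (L, 491) ✓
(C=u, D=K91): 2 rows → {A,B} = (O, 489), (O, 489) ✓
(C=w, D=K21): 1 row → {A,B} = (Q, 487) ✓
(C=m, D=K20): 2 rows → {A,B} = (X, 506), (X, 506) ✓
(C=s, D=K21): 2 rows → {A,B} takes values {(M, 495), (M, 487)} — violation
(C=m, D=K91): 1 row → {A,B} = (T, 504) ✓
(C=w, D=K42): 1 row → {A,B} = (Q, 502) ✓
(C=u, D=K20): 1 row → {A,B} = (K, 493) ✓
(C=s, D=K91): 1 row → {A,B} = (P, 496) ✓
Two rows agree on {C, D} but differ on {A, B}, so {C, D} → {A, B} does not hold.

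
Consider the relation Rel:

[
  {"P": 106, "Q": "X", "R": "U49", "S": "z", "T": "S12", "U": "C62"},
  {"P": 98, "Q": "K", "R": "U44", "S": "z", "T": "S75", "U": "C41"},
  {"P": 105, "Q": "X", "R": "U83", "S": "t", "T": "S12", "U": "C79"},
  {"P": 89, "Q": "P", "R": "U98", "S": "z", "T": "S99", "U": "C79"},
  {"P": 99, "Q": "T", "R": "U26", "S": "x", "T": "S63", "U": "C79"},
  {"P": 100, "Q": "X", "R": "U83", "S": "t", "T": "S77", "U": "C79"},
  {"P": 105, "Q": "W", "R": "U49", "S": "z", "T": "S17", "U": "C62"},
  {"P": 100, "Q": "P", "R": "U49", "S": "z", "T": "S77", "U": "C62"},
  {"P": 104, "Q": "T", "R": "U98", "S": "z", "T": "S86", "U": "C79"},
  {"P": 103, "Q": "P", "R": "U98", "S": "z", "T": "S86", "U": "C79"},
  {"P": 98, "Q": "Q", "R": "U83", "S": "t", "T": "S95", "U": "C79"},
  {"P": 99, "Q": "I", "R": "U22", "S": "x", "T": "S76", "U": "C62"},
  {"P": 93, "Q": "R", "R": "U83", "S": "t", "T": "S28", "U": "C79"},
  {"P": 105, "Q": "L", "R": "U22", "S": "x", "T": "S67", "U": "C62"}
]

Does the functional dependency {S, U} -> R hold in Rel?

Yes

(S=z, U=C62): 3 rows → R = U49, U49, U49 ✓
(S=z, U=C41): 1 row → R = U44 ✓
(S=t, U=C79): 4 rows → R = U83, U83, U83, U83 ✓
(S=z, U=C79): 3 rows → R = U98, U98, U98 ✓
(S=x, U=C79): 1 row → R = U26 ✓
(S=x, U=C62): 2 rows → R = U22, U22 ✓
Every {S, U} value is associated with a single R value, so {S, U} -> R holds.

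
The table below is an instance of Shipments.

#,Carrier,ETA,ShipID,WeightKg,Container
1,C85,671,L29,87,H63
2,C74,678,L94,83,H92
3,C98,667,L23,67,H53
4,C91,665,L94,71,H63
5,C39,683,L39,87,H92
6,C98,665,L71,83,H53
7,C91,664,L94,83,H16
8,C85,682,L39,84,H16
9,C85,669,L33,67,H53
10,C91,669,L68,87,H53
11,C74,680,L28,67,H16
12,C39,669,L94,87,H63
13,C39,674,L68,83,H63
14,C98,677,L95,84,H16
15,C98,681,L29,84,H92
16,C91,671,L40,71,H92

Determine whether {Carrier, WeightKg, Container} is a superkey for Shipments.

Yes

All 16 rows have distinct {Carrier, WeightKg, Container} values, so {Carrier, WeightKg, Container} → (all attributes) holds and {Carrier, WeightKg, Container} is a superkey.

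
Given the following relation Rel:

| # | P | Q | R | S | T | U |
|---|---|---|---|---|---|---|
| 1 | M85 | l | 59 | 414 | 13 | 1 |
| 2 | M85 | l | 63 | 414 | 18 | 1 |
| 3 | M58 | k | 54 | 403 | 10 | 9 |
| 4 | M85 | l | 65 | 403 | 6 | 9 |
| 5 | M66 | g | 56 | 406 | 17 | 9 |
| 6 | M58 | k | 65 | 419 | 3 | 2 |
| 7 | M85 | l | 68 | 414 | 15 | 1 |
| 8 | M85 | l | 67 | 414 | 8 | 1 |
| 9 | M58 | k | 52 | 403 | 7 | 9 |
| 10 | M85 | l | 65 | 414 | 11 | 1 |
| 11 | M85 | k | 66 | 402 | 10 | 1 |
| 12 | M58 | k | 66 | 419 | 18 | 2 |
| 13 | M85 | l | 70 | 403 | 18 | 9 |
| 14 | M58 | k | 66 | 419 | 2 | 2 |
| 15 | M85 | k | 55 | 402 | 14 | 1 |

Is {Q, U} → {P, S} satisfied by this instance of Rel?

(Q=l, U=1): rows 1, 2, 7, 8, 10 → {P,S} = (M85, 414), (M85, 414), (M85, 414), (M85, 414), (M85, 414) ✓
(Q=k, U=9): rows 3, 9 → {P,S} = (M58, 403), (M58, 403) ✓
(Q=l, U=9): rows 4, 13 → {P,S} = (M85, 403), (M85, 403) ✓
(Q=g, U=9): row 5 → {P,S} = (M66, 406) ✓
(Q=k, U=2): rows 6, 12, 14 → {P,S} = (M58, 419), (M58, 419), (M58, 419) ✓
(Q=k, U=1): rows 11, 15 → {P,S} = (M85, 402), (M85, 402) ✓
Every {Q, U} value is associated with a single {P, S} value, so {Q, U} → {P, S} holds.

Yes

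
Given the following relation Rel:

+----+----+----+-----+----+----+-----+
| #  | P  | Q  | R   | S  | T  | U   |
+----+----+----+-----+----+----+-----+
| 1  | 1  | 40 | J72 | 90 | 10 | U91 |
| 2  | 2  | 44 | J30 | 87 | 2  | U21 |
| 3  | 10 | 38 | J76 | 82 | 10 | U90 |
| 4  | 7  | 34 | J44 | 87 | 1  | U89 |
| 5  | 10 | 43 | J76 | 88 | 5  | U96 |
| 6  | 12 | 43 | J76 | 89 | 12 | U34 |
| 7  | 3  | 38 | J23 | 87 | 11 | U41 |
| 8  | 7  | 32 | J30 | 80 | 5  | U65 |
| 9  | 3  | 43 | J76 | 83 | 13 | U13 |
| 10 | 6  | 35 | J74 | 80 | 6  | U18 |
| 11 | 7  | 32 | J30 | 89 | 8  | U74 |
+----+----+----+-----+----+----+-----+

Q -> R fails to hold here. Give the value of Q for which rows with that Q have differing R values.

38

Q=40: row 1 → R = J72 ✓
Q=44: row 2 → R = J30 ✓
Q=38: rows 3, 7 → R takes values {J76, J23} — violation
Q=34: row 4 → R = J44 ✓
Q=43: rows 5, 6, 9 → R = J76, J76, J76 ✓
Q=32: rows 8, 11 → R = J30, J30 ✓
Q=35: row 10 → R = J74 ✓
The only Q value with inconsistent R is Q=38.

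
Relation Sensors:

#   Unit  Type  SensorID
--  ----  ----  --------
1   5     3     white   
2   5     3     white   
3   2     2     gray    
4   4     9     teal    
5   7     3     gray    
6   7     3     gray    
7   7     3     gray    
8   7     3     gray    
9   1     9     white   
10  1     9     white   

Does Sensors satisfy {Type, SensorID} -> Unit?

Yes

(Type=3, SensorID=white): rows 1, 2 → Unit = 5, 5 ✓
(Type=2, SensorID=gray): row 3 → Unit = 2 ✓
(Type=9, SensorID=teal): row 4 → Unit = 4 ✓
(Type=3, SensorID=gray): rows 5, 6, 7, 8 → Unit = 7, 7, 7, 7 ✓
(Type=9, SensorID=white): rows 9, 10 → Unit = 1, 1 ✓
Every {Type, SensorID} value is associated with a single Unit value, so {Type, SensorID} -> Unit holds.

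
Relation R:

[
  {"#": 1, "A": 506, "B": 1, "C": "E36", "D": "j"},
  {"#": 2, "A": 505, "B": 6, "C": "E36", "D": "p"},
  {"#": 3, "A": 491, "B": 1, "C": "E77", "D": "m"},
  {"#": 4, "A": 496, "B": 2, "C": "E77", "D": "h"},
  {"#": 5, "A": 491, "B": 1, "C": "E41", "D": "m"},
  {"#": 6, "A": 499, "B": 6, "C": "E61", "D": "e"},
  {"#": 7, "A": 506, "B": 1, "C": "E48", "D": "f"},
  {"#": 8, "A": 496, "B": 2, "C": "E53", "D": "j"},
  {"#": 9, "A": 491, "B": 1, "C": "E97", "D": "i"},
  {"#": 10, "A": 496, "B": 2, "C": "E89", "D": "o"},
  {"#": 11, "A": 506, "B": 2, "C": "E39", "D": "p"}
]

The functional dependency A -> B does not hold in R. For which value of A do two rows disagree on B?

A=506: rows 1, 7, 11 → B takes values {1, 2} — violation
A=505: row 2 → B = 6 ✓
A=491: rows 3, 5, 9 → B = 1, 1, 1 ✓
A=496: rows 4, 8, 10 → B = 2, 2, 2 ✓
A=499: row 6 → B = 6 ✓
The only A value with inconsistent B is A=506.

506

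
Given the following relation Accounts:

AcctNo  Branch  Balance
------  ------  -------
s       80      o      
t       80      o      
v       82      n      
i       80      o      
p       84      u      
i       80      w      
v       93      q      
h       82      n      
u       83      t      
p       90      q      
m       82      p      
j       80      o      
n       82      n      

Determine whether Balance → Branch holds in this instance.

No

Balance=o: 4 rows → Branch = 80, 80, 80, 80 ✓
Balance=n: 3 rows → Branch = 82, 82, 82 ✓
Balance=u: 1 row → Branch = 84 ✓
Balance=w: 1 row → Branch = 80 ✓
Balance=q: 2 rows → Branch takes values {93, 90} — violation
Balance=t: 1 row → Branch = 83 ✓
Balance=p: 1 row → Branch = 82 ✓
Two rows agree on Balance but differ on Branch, so Balance → Branch does not hold.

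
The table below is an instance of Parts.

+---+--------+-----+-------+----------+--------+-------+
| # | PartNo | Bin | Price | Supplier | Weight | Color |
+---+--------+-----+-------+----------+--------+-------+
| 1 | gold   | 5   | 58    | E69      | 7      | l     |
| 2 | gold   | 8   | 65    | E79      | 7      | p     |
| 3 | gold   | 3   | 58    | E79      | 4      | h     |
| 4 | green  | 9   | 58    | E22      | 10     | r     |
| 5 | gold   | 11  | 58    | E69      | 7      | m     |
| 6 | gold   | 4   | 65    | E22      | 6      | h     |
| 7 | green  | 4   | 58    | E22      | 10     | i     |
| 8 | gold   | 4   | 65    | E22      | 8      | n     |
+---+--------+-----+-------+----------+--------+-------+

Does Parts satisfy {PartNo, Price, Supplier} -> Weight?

(PartNo=gold, Price=58, Supplier=E69): rows 1, 5 → Weight = 7, 7 ✓
(PartNo=gold, Price=65, Supplier=E79): row 2 → Weight = 7 ✓
(PartNo=gold, Price=58, Supplier=E79): row 3 → Weight = 4 ✓
(PartNo=green, Price=58, Supplier=E22): rows 4, 7 → Weight = 10, 10 ✓
(PartNo=gold, Price=65, Supplier=E22): rows 6, 8 → Weight takes values {6, 8} — violation
Two rows agree on {PartNo, Price, Supplier} but differ on Weight, so {PartNo, Price, Supplier} -> Weight does not hold.

No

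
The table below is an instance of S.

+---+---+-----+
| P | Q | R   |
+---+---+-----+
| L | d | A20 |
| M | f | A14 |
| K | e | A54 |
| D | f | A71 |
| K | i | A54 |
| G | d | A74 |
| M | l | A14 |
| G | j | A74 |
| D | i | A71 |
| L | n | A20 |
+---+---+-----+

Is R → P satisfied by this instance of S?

R=A20: 2 rows → P = L, L ✓
R=A14: 2 rows → P = M, M ✓
R=A54: 2 rows → P = K, K ✓
R=A71: 2 rows → P = D, D ✓
R=A74: 2 rows → P = G, G ✓
Every R value is associated with a single P value, so R → P holds.

Yes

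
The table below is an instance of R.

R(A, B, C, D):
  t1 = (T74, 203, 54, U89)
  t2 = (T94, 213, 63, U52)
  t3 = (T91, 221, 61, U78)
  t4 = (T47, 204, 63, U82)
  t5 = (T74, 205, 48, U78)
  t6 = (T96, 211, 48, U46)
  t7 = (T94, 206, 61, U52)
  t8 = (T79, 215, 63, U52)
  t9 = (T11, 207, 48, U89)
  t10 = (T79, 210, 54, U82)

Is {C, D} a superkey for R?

No

Rows 2 and 8 have the same {C, D} value (C=63, D=U52) but are distinct tuples, so {C, D} does not determine every attribute — not a superkey.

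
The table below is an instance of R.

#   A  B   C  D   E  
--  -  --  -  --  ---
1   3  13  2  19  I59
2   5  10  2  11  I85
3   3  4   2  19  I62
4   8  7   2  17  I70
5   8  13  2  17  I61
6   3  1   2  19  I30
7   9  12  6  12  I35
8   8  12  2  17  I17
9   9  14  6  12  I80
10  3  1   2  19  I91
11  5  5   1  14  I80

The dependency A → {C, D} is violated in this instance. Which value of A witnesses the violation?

5

A=3: rows 1, 3, 6, 10 → {C,D} = (2, 19), (2, 19), (2, 19), (2, 19) ✓
A=5: rows 2, 11 → {C,D} takes values {(2, 11), (1, 14)} — violation
A=8: rows 4, 5, 8 → {C,D} = (2, 17), (2, 17), (2, 17) ✓
A=9: rows 7, 9 → {C,D} = (6, 12), (6, 12) ✓
The only A value with inconsistent RHS is A=5.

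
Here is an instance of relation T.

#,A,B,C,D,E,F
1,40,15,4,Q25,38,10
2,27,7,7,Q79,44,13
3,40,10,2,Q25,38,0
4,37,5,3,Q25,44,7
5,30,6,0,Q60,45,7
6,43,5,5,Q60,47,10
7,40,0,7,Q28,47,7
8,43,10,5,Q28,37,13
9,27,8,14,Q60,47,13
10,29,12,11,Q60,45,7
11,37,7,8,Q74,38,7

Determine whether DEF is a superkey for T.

No

Rows 5 and 10 have the same DEF value (D=Q60, E=45, F=7) but are distinct tuples, so DEF does not determine every attribute — not a superkey.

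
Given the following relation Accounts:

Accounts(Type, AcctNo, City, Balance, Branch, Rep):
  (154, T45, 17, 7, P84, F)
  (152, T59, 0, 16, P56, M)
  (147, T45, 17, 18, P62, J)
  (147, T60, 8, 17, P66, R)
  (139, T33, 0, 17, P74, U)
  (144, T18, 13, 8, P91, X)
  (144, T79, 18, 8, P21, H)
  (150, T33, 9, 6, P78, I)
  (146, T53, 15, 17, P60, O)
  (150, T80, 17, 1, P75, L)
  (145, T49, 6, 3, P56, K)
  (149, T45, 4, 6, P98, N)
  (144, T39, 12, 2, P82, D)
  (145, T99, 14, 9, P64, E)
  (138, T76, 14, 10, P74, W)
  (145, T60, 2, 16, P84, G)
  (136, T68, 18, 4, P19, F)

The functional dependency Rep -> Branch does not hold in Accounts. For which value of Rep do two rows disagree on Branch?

F

Rep=F: 2 rows → Branch takes values {P84, P19} — violation
Rep=M: 1 row → Branch = P56 ✓
Rep=J: 1 row → Branch = P62 ✓
Rep=R: 1 row → Branch = P66 ✓
Rep=U: 1 row → Branch = P74 ✓
Rep=X: 1 row → Branch = P91 ✓
Rep=H: 1 row → Branch = P21 ✓
Rep=I: 1 row → Branch = P78 ✓
Rep=O: 1 row → Branch = P60 ✓
Rep=L: 1 row → Branch = P75 ✓
Rep=K: 1 row → Branch = P56 ✓
Rep=N: 1 row → Branch = P98 ✓
Rep=D: 1 row → Branch = P82 ✓
Rep=E: 1 row → Branch = P64 ✓
Rep=W: 1 row → Branch = P74 ✓
Rep=G: 1 row → Branch = P84 ✓
The only Rep value with inconsistent Branch is Rep=F.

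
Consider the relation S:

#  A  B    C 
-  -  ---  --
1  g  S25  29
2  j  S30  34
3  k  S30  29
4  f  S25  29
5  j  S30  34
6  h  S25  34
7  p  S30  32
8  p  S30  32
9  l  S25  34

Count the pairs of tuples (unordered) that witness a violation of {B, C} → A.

2

(B=S25, C=29): violating pairs (1,4) — 1 pair.
(B=S30, C=34): all 2 rows agree on A — 0 pairs.
(B=S25, C=34): violating pairs (6,9) — 1 pair.
(B=S30, C=32): all 2 rows agree on A — 0 pairs.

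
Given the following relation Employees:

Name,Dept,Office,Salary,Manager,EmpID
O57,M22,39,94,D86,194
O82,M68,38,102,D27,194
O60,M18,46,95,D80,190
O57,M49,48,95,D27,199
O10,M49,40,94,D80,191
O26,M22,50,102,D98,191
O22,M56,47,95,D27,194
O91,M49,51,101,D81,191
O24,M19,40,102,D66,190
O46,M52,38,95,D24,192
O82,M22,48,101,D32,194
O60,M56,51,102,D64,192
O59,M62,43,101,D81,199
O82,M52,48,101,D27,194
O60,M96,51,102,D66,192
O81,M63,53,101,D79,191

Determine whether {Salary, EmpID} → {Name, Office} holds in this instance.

No

(Salary=94, EmpID=194): 1 row → {Name,Office} = (O57, 39) ✓
(Salary=102, EmpID=194): 1 row → {Name,Office} = (O82, 38) ✓
(Salary=95, EmpID=190): 1 row → {Name,Office} = (O60, 46) ✓
(Salary=95, EmpID=199): 1 row → {Name,Office} = (O57, 48) ✓
(Salary=94, EmpID=191): 1 row → {Name,Office} = (O10, 40) ✓
(Salary=102, EmpID=191): 1 row → {Name,Office} = (O26, 50) ✓
(Salary=95, EmpID=194): 1 row → {Name,Office} = (O22, 47) ✓
(Salary=101, EmpID=191): 2 rows → {Name,Office} takes values {(O91, 51), (O81, 53)} — violation
(Salary=102, EmpID=190): 1 row → {Name,Office} = (O24, 40) ✓
(Salary=95, EmpID=192): 1 row → {Name,Office} = (O46, 38) ✓
(Salary=101, EmpID=194): 2 rows → {Name,Office} = (O82, 48), (O82, 48) ✓
(Salary=102, EmpID=192): 2 rows → {Name,Office} = (O60, 51), (O60, 51) ✓
(Salary=101, EmpID=199): 1 row → {Name,Office} = (O59, 43) ✓
Two rows agree on {Salary, EmpID} but differ on {Name, Office}, so {Salary, EmpID} → {Name, Office} does not hold.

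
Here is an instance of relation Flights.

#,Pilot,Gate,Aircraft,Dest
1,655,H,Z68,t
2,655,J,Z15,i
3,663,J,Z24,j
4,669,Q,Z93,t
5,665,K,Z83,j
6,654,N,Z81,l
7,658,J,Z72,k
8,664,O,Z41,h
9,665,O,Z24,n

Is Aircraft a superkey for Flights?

No

Rows 3 and 9 have the same Aircraft value Aircraft=Z24 but are distinct tuples, so Aircraft does not determine every attribute — not a superkey.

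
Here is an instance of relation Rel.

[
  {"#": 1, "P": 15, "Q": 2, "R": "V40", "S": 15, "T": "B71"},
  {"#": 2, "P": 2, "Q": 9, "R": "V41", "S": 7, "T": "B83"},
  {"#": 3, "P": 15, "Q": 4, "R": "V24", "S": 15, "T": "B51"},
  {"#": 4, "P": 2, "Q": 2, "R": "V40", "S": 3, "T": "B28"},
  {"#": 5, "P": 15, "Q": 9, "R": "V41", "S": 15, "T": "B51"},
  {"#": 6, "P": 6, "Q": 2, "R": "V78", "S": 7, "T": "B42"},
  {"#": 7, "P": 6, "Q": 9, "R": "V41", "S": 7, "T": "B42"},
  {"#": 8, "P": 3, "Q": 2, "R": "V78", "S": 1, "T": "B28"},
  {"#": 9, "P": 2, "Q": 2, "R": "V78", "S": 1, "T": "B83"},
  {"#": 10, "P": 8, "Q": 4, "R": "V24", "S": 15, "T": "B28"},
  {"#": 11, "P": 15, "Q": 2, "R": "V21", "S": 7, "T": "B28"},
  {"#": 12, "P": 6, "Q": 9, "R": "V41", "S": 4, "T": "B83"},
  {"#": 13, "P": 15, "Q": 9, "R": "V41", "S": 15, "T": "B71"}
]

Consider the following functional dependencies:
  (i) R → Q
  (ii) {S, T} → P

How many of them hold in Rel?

2

(i) R → Q: every LHS value maps to a single RHS value — holds.
(ii) {S, T} → P: every LHS value maps to a single RHS value — holds.
2 of the 2 dependencies hold.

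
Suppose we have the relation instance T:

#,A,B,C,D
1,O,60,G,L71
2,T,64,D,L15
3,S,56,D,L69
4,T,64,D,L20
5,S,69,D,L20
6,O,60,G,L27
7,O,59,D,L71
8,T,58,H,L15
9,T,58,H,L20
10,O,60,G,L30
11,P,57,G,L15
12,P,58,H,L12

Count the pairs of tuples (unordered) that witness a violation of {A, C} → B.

1

(A=O, C=G): all 3 rows agree on B — 0 pairs.
(A=T, C=D): all 2 rows agree on B — 0 pairs.
(A=S, C=D): violating pairs (3,5) — 1 pair.
(A=T, C=H): all 2 rows agree on B — 0 pairs.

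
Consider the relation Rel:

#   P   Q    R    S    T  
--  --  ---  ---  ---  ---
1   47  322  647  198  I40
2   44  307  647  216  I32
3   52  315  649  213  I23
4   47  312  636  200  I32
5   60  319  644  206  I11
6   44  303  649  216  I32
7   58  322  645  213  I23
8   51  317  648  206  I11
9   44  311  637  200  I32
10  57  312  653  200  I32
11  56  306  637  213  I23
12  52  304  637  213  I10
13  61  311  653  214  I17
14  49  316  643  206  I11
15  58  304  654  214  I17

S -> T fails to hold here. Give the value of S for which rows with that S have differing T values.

S=198: row 1 → T = I40 ✓
S=216: rows 2, 6 → T = I32, I32 ✓
S=213: rows 3, 7, 11, 12 → T takes values {I23, I10} — violation
S=200: rows 4, 9, 10 → T = I32, I32, I32 ✓
S=206: rows 5, 8, 14 → T = I11, I11, I11 ✓
S=214: rows 13, 15 → T = I17, I17 ✓
The only S value with inconsistent T is S=213.

213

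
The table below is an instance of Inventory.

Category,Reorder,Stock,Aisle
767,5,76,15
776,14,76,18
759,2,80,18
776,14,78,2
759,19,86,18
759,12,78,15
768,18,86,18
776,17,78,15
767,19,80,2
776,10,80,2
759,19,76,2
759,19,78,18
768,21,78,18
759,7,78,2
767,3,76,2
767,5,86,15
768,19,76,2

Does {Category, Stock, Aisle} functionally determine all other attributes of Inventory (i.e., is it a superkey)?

All 17 rows have distinct {Category, Stock, Aisle} values, so {Category, Stock, Aisle} → (all attributes) holds and {Category, Stock, Aisle} is a superkey.

Yes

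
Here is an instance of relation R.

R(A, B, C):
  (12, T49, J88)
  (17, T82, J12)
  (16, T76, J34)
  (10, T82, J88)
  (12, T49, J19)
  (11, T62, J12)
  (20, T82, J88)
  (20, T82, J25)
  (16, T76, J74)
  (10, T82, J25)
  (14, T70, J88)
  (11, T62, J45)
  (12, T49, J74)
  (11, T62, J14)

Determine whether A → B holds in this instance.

A=12: 3 rows → B = T49, T49, T49 ✓
A=17: 1 row → B = T82 ✓
A=16: 2 rows → B = T76, T76 ✓
A=10: 2 rows → B = T82, T82 ✓
A=11: 3 rows → B = T62, T62, T62 ✓
A=20: 2 rows → B = T82, T82 ✓
A=14: 1 row → B = T70 ✓
Every A value is associated with a single B value, so A → B holds.

Yes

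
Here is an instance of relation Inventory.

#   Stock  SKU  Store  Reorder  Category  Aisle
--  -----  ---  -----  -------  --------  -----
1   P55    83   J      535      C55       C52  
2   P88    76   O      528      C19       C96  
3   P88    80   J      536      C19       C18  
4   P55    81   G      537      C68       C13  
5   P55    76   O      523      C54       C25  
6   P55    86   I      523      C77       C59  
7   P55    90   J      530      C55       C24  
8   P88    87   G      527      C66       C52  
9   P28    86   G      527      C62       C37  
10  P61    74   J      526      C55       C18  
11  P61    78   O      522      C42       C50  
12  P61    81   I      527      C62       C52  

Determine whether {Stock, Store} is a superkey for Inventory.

No

Rows 1 and 7 have the same {Stock, Store} value (Stock=P55, Store=J) but are distinct tuples, so {Stock, Store} does not determine every attribute — not a superkey.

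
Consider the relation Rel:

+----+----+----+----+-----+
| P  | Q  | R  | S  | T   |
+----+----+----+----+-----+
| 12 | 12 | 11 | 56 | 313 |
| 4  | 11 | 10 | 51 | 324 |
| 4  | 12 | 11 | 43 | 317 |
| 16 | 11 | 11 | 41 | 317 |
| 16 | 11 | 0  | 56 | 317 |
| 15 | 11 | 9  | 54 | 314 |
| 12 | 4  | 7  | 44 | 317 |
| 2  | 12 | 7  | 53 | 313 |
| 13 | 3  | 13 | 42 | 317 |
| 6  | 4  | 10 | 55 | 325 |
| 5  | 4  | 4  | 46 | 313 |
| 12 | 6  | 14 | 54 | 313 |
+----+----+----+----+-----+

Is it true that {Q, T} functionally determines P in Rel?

No

(Q=12, T=313): 2 rows → P takes values {12, 2} — violation
(Q=11, T=324): 1 row → P = 4 ✓
(Q=12, T=317): 1 row → P = 4 ✓
(Q=11, T=317): 2 rows → P = 16, 16 ✓
(Q=11, T=314): 1 row → P = 15 ✓
(Q=4, T=317): 1 row → P = 12 ✓
(Q=3, T=317): 1 row → P = 13 ✓
(Q=4, T=325): 1 row → P = 6 ✓
(Q=4, T=313): 1 row → P = 5 ✓
(Q=6, T=313): 1 row → P = 12 ✓
Two rows agree on {Q, T} but differ on P, so {Q, T} → P does not hold.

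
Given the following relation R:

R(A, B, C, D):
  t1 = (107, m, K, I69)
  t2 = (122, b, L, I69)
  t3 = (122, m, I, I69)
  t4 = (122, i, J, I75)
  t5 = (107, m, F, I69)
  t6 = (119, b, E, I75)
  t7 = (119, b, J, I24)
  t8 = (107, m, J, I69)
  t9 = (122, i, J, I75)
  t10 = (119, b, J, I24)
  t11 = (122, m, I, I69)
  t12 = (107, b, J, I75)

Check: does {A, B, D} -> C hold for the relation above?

(A=107, B=m, D=I69): rows 1, 5, 8 → C takes values {K, F, J} — violation
(A=122, B=b, D=I69): row 2 → C = L ✓
(A=122, B=m, D=I69): rows 3, 11 → C = I, I ✓
(A=122, B=i, D=I75): rows 4, 9 → C = J, J ✓
(A=119, B=b, D=I75): row 6 → C = E ✓
(A=119, B=b, D=I24): rows 7, 10 → C = J, J ✓
(A=107, B=b, D=I75): row 12 → C = J ✓
Two rows agree on {A, B, D} but differ on C, so {A, B, D} -> C does not hold.

No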